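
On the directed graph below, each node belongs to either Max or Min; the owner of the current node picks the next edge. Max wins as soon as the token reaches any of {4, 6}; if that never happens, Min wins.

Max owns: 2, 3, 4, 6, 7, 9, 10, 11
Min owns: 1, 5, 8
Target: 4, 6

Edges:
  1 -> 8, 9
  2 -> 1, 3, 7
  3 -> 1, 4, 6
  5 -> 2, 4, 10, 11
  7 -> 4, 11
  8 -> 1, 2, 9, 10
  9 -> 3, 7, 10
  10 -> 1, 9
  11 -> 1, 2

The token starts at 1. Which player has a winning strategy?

Min

A0 = {4, 6}
A1: add {3, 7} — 3 (Max) has 3→4; 7 (Max) has 7→4.
A2: add {2, 9} — 2 (Max) has 2→3; 9 (Max) has 9→3.
A3: add {10, 11} — 10 (Max) has 10→9; 11 (Max) has 11→2.
A4: add {5} — 5 (Min): all of {2, 4, 10, 11} already in.
A5 = A4; e.g. 1 (Min) can still go to 8. Fixed point.
1 never enters the attractor, so Min can avoid the target forever.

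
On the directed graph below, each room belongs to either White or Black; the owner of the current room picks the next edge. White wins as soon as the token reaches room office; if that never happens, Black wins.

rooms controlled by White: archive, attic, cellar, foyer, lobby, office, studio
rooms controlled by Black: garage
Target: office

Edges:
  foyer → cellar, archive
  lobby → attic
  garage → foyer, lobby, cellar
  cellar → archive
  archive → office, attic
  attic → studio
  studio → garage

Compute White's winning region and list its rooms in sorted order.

A0 = {office}
A1: add {archive} — archive (White) has archive→office.
A2: add {cellar, foyer} — foyer (White) has foyer→archive; cellar (White) has cellar→archive.
A3 = A2; e.g. lobby (White) has no edge into A2. Fixed point.
White's winning region = {archive, cellar, foyer, office}.

archive, cellar, foyer, office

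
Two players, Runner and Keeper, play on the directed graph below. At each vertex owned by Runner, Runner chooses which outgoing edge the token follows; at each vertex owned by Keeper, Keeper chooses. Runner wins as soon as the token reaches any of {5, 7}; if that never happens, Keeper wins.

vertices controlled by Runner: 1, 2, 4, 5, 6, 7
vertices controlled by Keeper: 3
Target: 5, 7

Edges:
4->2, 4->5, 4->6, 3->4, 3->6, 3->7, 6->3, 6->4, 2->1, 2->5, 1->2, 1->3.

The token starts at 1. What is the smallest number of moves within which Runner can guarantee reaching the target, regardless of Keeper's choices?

2

A0 = {5, 7}
A1: add {2, 4} — 2 (Runner) has 2→5; 4 (Runner) has 4→5.
A2: add {1, 6} — 1 (Runner) has 1→2; 6 (Runner) has 6→4.
1 enters the attractor at level 2, so Runner can force the target in 2 moves from there.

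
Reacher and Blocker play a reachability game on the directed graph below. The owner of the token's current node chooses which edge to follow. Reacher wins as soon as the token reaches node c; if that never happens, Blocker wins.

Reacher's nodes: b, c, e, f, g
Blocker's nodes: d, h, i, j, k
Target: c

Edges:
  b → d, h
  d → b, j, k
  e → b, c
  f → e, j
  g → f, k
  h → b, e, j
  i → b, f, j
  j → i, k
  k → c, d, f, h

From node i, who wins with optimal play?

Blocker

A0 = {c}
A1: add {e} — e (Reacher) has e→c.
A2: add {f} — f (Reacher) has f→e.
A3: add {g} — g (Reacher) has g→f.
A4 = A3; e.g. b (Reacher) has no edge into A3. Fixed point.
i never enters the attractor, so Blocker can avoid the target forever.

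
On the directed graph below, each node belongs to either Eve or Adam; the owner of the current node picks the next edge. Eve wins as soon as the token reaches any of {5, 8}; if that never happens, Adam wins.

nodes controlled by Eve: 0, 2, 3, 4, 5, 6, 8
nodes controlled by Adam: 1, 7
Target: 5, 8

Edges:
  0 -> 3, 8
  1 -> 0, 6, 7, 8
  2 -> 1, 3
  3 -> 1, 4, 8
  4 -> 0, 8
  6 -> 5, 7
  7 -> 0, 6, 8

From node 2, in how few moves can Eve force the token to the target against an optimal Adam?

2

A0 = {5, 8}
A1: add {0, 3, 4, 6} — 0 (Eve) has 0→8; 3 (Eve) has 3→8; 4 (Eve) has 4→8; 6 (Eve) has 6→5.
A2: add {2, 7} — 2 (Eve) has 2→3; 7 (Adam): all of {0, 6, 8} already in.
2 enters the attractor at level 2, so Eve can force the target in 2 moves from there.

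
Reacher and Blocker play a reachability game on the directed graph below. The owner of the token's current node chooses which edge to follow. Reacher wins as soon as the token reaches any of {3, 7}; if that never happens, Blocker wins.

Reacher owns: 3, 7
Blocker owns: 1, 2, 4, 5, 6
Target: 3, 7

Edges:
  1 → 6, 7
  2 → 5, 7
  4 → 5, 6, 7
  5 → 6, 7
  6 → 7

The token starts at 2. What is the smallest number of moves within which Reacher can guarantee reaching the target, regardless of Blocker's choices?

A0 = {3, 7}
A1: add {6} — 6 (Blocker): all of {7} already in.
A2: add {1, 5} — 1 (Blocker): all of {6, 7} already in; 5 (Blocker): all of {6, 7} already in.
A3: add {2, 4} — 2 (Blocker): all of {5, 7} already in; 4 (Blocker): all of {5, 6, 7} already in.
A3 = all vertices. Fixed point.
2 enters the attractor at level 3, so Reacher can force the target in 3 moves from there.

3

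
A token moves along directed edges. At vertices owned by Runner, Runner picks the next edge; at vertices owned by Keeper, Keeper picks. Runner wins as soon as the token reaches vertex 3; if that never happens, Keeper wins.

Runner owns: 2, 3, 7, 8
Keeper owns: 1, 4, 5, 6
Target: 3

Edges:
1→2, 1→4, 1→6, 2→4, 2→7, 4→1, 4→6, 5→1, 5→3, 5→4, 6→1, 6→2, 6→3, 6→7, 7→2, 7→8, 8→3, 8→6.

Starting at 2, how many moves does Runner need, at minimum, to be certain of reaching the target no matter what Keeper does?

3

A0 = {3}
A1: add {8} — 8 (Runner) has 8→3.
A2: add {7} — 7 (Runner) has 7→8.
A3: add {2} — 2 (Runner) has 2→7.
A4 = A3; e.g. 1 (Keeper) can still go to 4. Fixed point.
2 enters the attractor at level 3, so Runner can force the target in 3 moves from there.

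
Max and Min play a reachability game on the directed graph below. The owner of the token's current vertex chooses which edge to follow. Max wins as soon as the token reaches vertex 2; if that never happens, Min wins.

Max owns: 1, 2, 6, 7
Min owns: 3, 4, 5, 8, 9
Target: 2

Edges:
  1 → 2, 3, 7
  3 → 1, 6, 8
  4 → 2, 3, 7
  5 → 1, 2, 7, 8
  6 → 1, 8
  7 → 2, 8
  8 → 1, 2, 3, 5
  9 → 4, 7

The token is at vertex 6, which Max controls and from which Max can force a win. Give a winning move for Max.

A0 = {2}
A1: add {1, 7} — 1 (Max) has 1→2; 7 (Max) has 7→2.
A2: add {6} — 6 (Max) has 6→1.
A3 = A2; e.g. 3 (Min) can still go to 8. Fixed point.
From 6, successor 1 is in the attractor (rank 1); the other successor 8 is not.

1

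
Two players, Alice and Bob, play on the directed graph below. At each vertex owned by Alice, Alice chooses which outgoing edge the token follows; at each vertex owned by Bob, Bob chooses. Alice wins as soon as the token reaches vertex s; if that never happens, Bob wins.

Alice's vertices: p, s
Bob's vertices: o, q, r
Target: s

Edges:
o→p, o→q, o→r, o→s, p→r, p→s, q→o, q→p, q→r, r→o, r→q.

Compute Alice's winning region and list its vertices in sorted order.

p, s

A0 = {s}
A1: add {p} — p (Alice) has p→s.
A2 = A1; e.g. o (Bob) can still go to q. Fixed point.
Alice's winning region = {p, s}.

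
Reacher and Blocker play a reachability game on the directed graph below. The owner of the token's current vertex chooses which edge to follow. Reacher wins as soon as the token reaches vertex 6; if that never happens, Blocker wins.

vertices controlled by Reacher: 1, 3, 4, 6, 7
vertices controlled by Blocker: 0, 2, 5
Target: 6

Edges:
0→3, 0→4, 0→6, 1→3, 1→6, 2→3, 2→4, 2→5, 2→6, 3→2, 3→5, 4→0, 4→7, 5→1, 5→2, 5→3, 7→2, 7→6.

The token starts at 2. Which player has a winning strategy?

A0 = {6}
A1: add {1, 7} — 1 (Reacher) has 1→6; 7 (Reacher) has 7→6.
A2: add {4} — 4 (Reacher) has 4→7.
A3 = A2; e.g. 0 (Blocker) can still go to 3. Fixed point.
2 never enters the attractor, so Blocker can avoid the target forever.

Blocker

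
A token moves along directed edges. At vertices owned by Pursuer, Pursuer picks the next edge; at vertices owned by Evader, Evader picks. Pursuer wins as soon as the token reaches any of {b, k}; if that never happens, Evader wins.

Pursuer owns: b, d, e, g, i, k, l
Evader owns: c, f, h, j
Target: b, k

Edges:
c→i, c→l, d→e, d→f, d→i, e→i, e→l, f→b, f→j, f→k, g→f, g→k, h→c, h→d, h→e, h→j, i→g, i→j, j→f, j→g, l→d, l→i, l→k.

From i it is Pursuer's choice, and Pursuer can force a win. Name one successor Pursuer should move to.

g

A0 = {b, k}
A1: add {g, l} — g (Pursuer) has g→k; l (Pursuer) has l→k.
A2: add {e, i} — e (Pursuer) has e→l; i (Pursuer) has i→g.
A3: add {c, d} — c (Evader): all of {i, l} already in; d (Pursuer) has d→e.
A4 = A3; e.g. f (Evader) can still go to j. Fixed point.
From i, successor g is in the attractor (rank 1); the other successor j is not.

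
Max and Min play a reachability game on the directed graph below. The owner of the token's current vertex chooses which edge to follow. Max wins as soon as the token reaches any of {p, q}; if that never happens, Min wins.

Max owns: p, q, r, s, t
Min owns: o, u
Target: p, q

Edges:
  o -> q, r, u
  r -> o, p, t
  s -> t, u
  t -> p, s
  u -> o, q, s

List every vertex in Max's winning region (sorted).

p, q, r, s, t

A0 = {p, q}
A1: add {r, t} — r (Max) has r→p; t (Max) has t→p.
A2: add {s} — s (Max) has s→t.
A3 = A2; e.g. o (Min) can still go to u. Fixed point.
Max's winning region = {p, q, r, s, t}.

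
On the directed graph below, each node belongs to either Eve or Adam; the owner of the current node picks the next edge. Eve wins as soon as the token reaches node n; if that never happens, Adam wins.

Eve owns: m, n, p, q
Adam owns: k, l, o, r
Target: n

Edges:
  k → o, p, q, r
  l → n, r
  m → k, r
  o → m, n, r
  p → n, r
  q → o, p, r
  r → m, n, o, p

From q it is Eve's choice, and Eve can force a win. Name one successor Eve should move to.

A0 = {n}
A1: add {p} — p (Eve) has p→n.
A2: add {q} — q (Eve) has q→p.
A3 = A2; e.g. k (Adam) can still go to o. Fixed point.
From q, successor p is in the attractor (rank 1); the other successors o, r are not.

p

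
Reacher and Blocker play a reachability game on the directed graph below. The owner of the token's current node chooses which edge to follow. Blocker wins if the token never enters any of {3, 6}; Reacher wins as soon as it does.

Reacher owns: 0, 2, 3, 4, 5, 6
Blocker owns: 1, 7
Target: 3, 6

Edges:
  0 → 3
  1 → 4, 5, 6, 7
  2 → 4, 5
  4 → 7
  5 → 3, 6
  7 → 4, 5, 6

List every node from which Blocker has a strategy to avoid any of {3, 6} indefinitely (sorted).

1, 4, 7

A0 = {3, 6}
A1: add {0, 5} — 0 (Reacher) has 0→3; 5 (Reacher) has 5→3.
A2: add {2} — 2 (Reacher) has 2→5.
A3 = A2; e.g. 1 (Blocker) can still go to 4. Fixed point.
Reacher's attractor = {0, 2, 3, 5, 6}; Blocker avoids the target exactly from the complement.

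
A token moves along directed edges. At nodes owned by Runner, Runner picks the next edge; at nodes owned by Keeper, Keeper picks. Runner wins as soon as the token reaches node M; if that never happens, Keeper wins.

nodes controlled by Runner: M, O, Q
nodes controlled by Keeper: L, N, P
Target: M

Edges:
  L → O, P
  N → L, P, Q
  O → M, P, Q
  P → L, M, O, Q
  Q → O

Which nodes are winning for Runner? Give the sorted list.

M, O, Q

A0 = {M}
A1: add {O} — O (Runner) has O→M.
A2: add {Q} — Q (Runner) has Q→O.
A3 = A2; e.g. L (Keeper) can still go to P. Fixed point.
Runner's winning region = {M, O, Q}.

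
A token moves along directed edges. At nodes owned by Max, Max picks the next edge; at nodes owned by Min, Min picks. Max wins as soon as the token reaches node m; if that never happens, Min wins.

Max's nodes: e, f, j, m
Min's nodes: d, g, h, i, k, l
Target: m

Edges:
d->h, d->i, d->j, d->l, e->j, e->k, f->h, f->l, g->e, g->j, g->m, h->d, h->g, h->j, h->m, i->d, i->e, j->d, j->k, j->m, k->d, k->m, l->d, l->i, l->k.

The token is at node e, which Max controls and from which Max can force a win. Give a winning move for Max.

j

A0 = {m}
A1: add {j} — j (Max) has j→m.
A2: add {e} — e (Max) has e→j.
A3: add {g} — g (Min): all of {e, j, m} already in.
A4 = A3; e.g. d (Min) can still go to h. Fixed point.
From e, successor j is in the attractor (rank 1); the other successor k is not.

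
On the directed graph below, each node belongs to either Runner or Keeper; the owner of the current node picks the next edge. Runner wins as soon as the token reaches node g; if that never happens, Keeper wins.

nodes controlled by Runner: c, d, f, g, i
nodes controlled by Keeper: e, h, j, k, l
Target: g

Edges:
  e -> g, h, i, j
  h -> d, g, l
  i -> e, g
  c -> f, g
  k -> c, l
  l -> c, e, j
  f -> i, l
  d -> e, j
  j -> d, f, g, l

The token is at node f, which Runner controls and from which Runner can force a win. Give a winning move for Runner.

i

A0 = {g}
A1: add {c, i} — c (Runner) has c→g; i (Runner) has i→g.
A2: add {f} — f (Runner) has f→i.
A3 = A2; e.g. d (Runner) has no edge into A2. Fixed point.
From f, successor i is in the attractor (rank 1); the other successor l is not.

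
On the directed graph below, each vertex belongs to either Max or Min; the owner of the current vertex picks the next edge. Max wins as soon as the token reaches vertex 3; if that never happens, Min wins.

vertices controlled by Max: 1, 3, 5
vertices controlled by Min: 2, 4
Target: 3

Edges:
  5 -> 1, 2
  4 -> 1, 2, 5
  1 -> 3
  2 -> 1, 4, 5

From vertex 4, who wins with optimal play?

A0 = {3}
A1: add {1} — 1 (Max) has 1→3.
A2: add {5} — 5 (Max) has 5→1.
A3 = A2; e.g. 2 (Min) can still go to 4. Fixed point.
4 never enters the attractor, so Min can avoid the target forever.

Min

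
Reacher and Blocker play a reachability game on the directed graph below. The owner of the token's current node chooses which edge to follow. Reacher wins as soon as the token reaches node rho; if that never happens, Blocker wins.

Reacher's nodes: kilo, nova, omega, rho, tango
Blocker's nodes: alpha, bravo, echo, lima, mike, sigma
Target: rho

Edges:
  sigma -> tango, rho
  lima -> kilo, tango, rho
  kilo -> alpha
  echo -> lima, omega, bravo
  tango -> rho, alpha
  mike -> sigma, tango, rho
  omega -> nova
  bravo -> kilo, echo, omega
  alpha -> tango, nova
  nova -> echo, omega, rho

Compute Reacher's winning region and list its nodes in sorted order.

alpha, kilo, lima, mike, nova, omega, rho, sigma, tango

A0 = {rho}
A1: add {nova, tango} — tango (Reacher) has tango→rho; nova (Reacher) has nova→rho.
A2: add {alpha, omega, sigma} — sigma (Blocker): all of {tango, rho} already in; omega (Reacher) has omega→nova; alpha (Blocker): all of {tango, nova} already in.
A3: add {kilo, mike} — kilo (Reacher) has kilo→alpha; mike (Blocker): all of {sigma, tango, rho} already in.
A4: add {lima} — lima (Blocker): all of {kilo, tango, rho} already in.
A5 = A4; e.g. echo (Blocker) can still go to bravo. Fixed point.
Reacher's winning region = {alpha, kilo, lima, mike, nova, omega, rho, sigma, tango}.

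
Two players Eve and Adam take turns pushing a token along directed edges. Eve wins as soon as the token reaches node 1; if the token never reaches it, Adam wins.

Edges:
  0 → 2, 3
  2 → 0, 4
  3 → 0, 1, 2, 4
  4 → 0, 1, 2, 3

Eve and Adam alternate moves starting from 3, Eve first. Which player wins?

Track states (vertex, player-to-move).
A0 = {(1,Eve), (1,Adam)}
A1: add {(3,Eve), (4,Eve)}.
(3,Eve) ∈ A1 ⇒ Eve forces the target.

Eve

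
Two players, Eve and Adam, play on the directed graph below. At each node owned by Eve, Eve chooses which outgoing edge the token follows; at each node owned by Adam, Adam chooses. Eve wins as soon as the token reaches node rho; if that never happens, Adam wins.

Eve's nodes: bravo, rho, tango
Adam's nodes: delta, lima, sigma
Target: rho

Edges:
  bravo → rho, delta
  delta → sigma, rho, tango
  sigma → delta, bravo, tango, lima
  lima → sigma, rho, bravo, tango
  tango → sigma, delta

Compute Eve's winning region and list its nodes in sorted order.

A0 = {rho}
A1: add {bravo} — bravo (Eve) has bravo→rho.
A2 = A1; e.g. sigma (Adam) can still go to delta. Fixed point.
Eve's winning region = {bravo, rho}.

bravo, rho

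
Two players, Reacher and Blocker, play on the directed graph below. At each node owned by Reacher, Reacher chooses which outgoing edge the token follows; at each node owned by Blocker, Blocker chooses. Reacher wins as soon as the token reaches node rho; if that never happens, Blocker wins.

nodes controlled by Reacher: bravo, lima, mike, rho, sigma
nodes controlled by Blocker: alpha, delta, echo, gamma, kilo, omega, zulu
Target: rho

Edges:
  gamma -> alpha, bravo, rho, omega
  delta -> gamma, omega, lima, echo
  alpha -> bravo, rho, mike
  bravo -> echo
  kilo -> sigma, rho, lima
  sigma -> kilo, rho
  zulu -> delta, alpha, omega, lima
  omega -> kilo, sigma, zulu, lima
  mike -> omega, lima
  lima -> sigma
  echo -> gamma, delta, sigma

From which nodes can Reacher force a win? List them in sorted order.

kilo, lima, mike, rho, sigma

A0 = {rho}
A1: add {sigma} — sigma (Reacher) has sigma→rho.
A2: add {lima} — lima (Reacher) has lima→sigma.
A3: add {kilo, mike} — kilo (Blocker): all of {sigma, rho, lima} already in; mike (Reacher) has mike→lima.
A4 = A3; e.g. gamma (Blocker) can still go to alpha. Fixed point.
Reacher's winning region = {kilo, lima, mike, rho, sigma}.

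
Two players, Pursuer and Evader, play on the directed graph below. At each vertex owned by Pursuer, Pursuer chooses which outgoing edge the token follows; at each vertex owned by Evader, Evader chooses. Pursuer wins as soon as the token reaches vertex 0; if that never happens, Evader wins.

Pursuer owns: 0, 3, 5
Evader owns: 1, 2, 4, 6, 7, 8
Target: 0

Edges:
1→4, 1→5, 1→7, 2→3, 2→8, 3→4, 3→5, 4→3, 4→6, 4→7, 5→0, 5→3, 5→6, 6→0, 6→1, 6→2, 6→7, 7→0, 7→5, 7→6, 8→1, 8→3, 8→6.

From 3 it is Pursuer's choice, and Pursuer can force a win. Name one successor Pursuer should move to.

5

A0 = {0}
A1: add {5} — 5 (Pursuer) has 5→0.
A2: add {3} — 3 (Pursuer) has 3→5.
A3 = A2; e.g. 1 (Evader) can still go to 4. Fixed point.
From 3, successor 5 is in the attractor (rank 1); the other successor 4 is not.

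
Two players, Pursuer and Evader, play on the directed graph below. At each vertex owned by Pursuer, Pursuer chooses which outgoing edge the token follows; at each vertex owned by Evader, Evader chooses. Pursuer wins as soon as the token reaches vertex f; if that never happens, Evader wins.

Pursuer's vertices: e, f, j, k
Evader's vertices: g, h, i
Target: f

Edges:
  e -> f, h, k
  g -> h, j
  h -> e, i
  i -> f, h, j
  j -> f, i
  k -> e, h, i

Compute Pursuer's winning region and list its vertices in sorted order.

A0 = {f}
A1: add {e, j} — e (Pursuer) has e→f; j (Pursuer) has j→f.
A2: add {k} — k (Pursuer) has k→e.
A3 = A2; e.g. g (Evader) can still go to h. Fixed point.
Pursuer's winning region = {e, f, j, k}.

e, f, j, k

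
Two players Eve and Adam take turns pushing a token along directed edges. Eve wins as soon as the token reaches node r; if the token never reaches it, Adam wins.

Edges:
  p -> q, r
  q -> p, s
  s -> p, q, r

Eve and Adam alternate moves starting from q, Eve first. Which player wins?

Track states (vertex, player-to-move).
A0 = {(r,Eve), (r,Adam)}
A1: add {(p,Eve), (s,Eve)}.
A2: add {(q,Adam)}.
A3 = A2; e.g. (p,Adam) stays out. (q,Eve) never enters ⇒ Adam avoids the target.

Adam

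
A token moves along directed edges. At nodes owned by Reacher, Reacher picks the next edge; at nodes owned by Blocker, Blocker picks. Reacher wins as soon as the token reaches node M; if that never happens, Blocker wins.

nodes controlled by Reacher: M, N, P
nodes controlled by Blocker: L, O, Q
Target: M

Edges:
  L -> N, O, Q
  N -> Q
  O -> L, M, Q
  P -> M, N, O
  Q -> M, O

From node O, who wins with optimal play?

A0 = {M}
A1: add {P} — P (Reacher) has P→M.
A2 = A1; e.g. L (Blocker) can still go to N. Fixed point.
O never enters the attractor, so Blocker can avoid the target forever.

Blocker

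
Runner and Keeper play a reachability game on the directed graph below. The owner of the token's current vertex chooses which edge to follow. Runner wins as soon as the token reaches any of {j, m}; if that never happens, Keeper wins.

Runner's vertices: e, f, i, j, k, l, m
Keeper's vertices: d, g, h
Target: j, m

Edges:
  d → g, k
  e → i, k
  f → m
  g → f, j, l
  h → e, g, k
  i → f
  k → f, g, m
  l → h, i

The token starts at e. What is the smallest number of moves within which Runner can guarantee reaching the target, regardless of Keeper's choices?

2

A0 = {j, m}
A1: add {f, k} — f (Runner) has f→m; k (Runner) has k→m.
A2: add {e, i} — e (Runner) has e→k; i (Runner) has i→f.
e enters the attractor at level 2, so Runner can force the target in 2 moves from there.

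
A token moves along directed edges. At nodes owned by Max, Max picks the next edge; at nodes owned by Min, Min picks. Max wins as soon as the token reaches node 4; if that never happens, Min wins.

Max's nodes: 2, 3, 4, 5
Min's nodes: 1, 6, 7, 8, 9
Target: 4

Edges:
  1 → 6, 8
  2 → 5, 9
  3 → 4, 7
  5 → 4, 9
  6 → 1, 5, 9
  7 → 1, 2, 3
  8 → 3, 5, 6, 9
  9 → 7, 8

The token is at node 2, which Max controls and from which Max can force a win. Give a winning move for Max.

A0 = {4}
A1: add {3, 5} — 3 (Max) has 3→4; 5 (Max) has 5→4.
A2: add {2} — 2 (Max) has 2→5.
A3 = A2; e.g. 1 (Min) can still go to 6. Fixed point.
From 2, successor 5 is in the attractor (rank 1); the other successor 9 is not.

5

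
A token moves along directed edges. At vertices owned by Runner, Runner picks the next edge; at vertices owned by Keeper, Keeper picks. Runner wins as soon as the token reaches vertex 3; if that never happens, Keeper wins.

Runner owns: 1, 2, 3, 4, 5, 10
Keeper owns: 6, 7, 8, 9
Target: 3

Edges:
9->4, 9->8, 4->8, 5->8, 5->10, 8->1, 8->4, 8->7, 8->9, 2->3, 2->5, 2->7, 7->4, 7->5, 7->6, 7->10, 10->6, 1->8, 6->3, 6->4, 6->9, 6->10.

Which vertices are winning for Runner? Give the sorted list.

2, 3

A0 = {3}
A1: add {2} — 2 (Runner) has 2→3.
A2 = A1; e.g. 1 (Runner) has no edge into A1. Fixed point.
Runner's winning region = {2, 3}.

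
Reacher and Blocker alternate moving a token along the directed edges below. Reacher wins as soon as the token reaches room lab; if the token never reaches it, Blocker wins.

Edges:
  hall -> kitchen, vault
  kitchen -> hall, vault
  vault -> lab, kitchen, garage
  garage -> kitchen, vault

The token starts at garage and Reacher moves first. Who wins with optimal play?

Track states (vertex, player-to-move).
A0 = {(lab,Reacher), (lab,Blocker)}
A1: add {(vault,Reacher)}.
A2 = A1; e.g. (hall,Reacher) stays out. (garage,Reacher) never enters ⇒ Blocker avoids the target.

Blocker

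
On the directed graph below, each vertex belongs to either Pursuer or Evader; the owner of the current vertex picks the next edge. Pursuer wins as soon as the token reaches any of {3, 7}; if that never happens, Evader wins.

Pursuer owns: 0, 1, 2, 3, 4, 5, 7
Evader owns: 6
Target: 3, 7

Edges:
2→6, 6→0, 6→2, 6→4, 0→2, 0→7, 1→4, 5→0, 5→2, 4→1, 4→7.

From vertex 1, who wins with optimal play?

A0 = {3, 7}
A1: add {0, 4} — 0 (Pursuer) has 0→7; 4 (Pursuer) has 4→7.
A2: add {1, 5} — 1 (Pursuer) has 1→4; 5 (Pursuer) has 5→0.
A3 = A2; e.g. 2 (Pursuer) has no edge into A2. Fixed point.
1 ∈ A2, so Pursuer can force the target.

Pursuer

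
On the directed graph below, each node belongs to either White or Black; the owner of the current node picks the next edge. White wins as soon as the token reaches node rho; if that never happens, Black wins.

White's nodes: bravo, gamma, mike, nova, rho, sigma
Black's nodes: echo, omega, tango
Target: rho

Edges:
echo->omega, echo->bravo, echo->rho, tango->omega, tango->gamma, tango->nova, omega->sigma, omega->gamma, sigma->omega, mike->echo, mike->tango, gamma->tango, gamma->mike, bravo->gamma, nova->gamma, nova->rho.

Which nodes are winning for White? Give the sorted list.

A0 = {rho}
A1: add {nova} — nova (White) has nova→rho.
A2 = A1; e.g. echo (Black) can still go to omega. Fixed point.
White's winning region = {nova, rho}.

nova, rho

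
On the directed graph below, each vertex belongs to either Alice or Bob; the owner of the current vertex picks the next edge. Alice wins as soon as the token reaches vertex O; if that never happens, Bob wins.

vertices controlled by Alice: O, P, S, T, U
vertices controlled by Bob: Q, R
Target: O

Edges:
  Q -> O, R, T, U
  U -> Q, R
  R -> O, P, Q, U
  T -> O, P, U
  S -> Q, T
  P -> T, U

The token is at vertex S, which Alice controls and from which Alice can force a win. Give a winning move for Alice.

A0 = {O}
A1: add {T} — T (Alice) has T→O.
A2: add {P, S} — P (Alice) has P→T; S (Alice) has S→T.
A3 = A2; e.g. Q (Bob) can still go to R. Fixed point.
From S, successor T is in the attractor (rank 1); the other successor Q is not.

T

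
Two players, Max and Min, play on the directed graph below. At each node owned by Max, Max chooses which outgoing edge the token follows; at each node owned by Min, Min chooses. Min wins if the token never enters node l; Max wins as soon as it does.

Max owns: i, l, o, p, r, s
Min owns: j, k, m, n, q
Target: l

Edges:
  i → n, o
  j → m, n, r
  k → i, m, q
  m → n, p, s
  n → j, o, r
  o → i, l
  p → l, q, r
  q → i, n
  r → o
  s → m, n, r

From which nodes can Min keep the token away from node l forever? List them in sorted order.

j, k, m, n, q

A0 = {l}
A1: add {o, p} — o (Max) has o→l; p (Max) has p→l.
A2: add {i, r} — i (Max) has i→o; r (Max) has r→o.
A3: add {s} — s (Max) has s→r.
A4 = A3; e.g. j (Min) can still go to m. Fixed point.
Max's attractor = {i, l, o, p, r, s}; Min avoids the target exactly from the complement.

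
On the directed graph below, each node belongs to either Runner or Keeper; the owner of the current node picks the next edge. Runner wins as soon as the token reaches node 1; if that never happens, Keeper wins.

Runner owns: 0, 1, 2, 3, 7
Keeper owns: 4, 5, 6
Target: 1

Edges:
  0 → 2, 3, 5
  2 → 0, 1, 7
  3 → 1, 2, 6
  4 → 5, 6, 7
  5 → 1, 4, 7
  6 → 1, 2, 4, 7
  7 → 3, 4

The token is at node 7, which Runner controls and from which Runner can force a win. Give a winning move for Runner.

A0 = {1}
A1: add {2, 3} — 2 (Runner) has 2→1; 3 (Runner) has 3→1.
A2: add {0, 7} — 0 (Runner) has 0→2; 7 (Runner) has 7→3.
A3 = A2; e.g. 4 (Keeper) can still go to 5. Fixed point.
From 7, successor 3 is in the attractor (rank 1); the other successor 4 is not.

3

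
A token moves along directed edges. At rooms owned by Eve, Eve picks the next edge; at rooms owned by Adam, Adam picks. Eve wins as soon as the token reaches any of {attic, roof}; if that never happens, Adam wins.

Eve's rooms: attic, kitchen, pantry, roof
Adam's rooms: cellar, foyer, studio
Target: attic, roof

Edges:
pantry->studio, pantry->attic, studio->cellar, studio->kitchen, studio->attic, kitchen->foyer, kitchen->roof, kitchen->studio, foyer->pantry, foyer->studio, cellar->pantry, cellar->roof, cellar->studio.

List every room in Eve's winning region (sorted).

attic, kitchen, pantry, roof

A0 = {attic, roof}
A1: add {kitchen, pantry} — pantry (Eve) has pantry→attic; kitchen (Eve) has kitchen→roof.
A2 = A1; e.g. foyer (Adam) can still go to studio. Fixed point.
Eve's winning region = {attic, kitchen, pantry, roof}.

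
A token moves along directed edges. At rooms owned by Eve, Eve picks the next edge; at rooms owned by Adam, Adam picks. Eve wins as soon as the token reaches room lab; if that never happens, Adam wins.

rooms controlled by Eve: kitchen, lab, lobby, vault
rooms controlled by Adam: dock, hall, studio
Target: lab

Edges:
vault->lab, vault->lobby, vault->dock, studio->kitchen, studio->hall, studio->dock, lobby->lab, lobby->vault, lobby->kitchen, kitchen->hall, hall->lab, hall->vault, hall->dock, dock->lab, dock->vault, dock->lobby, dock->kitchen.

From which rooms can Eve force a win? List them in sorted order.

lab, lobby, vault

A0 = {lab}
A1: add {lobby, vault} — vault (Eve) has vault→lab; lobby (Eve) has lobby→lab.
A2 = A1; e.g. studio (Adam) can still go to kitchen. Fixed point.
Eve's winning region = {lab, lobby, vault}.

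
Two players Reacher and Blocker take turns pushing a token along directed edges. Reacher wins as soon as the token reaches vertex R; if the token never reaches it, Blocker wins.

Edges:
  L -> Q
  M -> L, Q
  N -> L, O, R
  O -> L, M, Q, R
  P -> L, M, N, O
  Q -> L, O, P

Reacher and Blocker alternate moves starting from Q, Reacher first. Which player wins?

Blocker

Track states (vertex, player-to-move).
A0 = {(R,Reacher), (R,Blocker)}
A1: add {(N,Reacher), (O,Reacher)}.
A2 = A1; e.g. (L,Reacher) stays out. (Q,Reacher) never enters ⇒ Blocker avoids the target.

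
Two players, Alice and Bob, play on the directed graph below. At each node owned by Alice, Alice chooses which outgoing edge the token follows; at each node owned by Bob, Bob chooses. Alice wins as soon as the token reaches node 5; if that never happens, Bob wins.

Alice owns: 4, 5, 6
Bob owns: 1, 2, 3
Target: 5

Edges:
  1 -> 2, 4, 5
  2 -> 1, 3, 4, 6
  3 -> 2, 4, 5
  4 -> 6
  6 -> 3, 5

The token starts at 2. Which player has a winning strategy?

A0 = {5}
A1: add {6} — 6 (Alice) has 6→5.
A2: add {4} — 4 (Alice) has 4→6.
A3 = A2; e.g. 1 (Bob) can still go to 2. Fixed point.
2 never enters the attractor, so Bob can avoid the target forever.

Bob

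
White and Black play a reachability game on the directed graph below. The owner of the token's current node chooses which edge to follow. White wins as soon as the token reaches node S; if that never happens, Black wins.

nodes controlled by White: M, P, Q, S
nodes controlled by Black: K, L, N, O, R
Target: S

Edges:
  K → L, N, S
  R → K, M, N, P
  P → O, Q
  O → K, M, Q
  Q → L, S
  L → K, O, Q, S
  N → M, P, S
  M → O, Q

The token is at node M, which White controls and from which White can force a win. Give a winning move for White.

A0 = {S}
A1: add {Q} — Q (White) has Q→S.
A2: add {M, P} — M (White) has M→Q; P (White) has P→Q.
A3: add {N} — N (Black): all of {M, P, S} already in.
A4 = A3; e.g. K (Black) can still go to L. Fixed point.
From M, successor Q is in the attractor (rank 1); the other successor O is not.

Q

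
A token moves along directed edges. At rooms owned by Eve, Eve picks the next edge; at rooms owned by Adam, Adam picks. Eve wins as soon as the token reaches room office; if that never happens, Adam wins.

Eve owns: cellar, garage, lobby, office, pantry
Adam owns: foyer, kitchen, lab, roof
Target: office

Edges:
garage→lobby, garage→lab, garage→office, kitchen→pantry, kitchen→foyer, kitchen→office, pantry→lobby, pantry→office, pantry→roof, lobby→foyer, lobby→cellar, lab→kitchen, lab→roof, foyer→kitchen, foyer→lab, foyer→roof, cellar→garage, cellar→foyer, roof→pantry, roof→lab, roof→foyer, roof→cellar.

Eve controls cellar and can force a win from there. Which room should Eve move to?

A0 = {office}
A1: add {garage, pantry} — garage (Eve) has garage→office; pantry (Eve) has pantry→office.
A2: add {cellar} — cellar (Eve) has cellar→garage.
A3: add {lobby} — lobby (Eve) has lobby→cellar.
A4 = A3; e.g. kitchen (Adam) can still go to foyer. Fixed point.
From cellar, successor garage is in the attractor (rank 1); the other successor foyer is not.

garage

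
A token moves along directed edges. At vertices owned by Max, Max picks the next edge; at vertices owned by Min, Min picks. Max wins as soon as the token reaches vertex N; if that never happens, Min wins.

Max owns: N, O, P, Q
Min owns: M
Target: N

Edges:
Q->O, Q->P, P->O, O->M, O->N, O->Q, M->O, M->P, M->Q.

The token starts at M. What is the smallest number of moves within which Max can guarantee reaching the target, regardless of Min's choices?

3

A0 = {N}
A1: add {O} — O (Max) has O→N.
A2: add {P, Q} — P (Max) has P→O; Q (Max) has Q→O.
A3: add {M} — M (Min): all of {O, P, Q} already in.
A3 = all vertices. Fixed point.
M enters the attractor at level 3, so Max can force the target in 3 moves from there.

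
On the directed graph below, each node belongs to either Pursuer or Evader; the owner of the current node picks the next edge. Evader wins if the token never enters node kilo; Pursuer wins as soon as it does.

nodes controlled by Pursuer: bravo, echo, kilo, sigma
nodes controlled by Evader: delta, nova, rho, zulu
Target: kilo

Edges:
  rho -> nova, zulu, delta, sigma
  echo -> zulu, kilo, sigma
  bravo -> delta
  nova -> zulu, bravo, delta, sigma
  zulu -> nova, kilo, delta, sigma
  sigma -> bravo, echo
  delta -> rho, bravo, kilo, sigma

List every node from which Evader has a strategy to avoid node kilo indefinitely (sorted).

bravo, delta, nova, rho, zulu

A0 = {kilo}
A1: add {echo} — echo (Pursuer) has echo→kilo.
A2: add {sigma} — sigma (Pursuer) has sigma→echo.
A3 = A2; e.g. nova (Evader) can still go to zulu. Fixed point.
Pursuer's attractor = {echo, kilo, sigma}; Evader avoids the target exactly from the complement.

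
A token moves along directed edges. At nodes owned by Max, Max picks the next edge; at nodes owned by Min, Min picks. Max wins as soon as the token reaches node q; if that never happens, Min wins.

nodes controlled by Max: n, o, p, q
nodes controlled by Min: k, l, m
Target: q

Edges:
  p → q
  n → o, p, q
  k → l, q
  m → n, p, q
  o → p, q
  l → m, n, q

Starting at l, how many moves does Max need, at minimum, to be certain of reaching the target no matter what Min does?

3

A0 = {q}
A1: add {n, o, p} — n (Max) has n→q; o (Max) has o→q; p (Max) has p→q.
A2: add {m} — m (Min): all of {n, p, q} already in.
A3: add {l} — l (Min): all of {m, n, q} already in.
l enters the attractor at level 3, so Max can force the target in 3 moves from there.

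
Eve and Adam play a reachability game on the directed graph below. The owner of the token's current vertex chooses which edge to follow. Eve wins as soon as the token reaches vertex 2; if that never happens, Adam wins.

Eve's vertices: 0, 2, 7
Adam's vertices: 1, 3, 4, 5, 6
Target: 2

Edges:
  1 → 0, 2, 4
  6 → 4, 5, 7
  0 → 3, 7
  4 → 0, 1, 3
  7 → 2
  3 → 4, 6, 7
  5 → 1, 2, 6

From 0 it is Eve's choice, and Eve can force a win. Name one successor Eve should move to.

A0 = {2}
A1: add {7} — 7 (Eve) has 7→2.
A2: add {0} — 0 (Eve) has 0→7.
A3 = A2; e.g. 1 (Adam) can still go to 4. Fixed point.
From 0, successor 7 is in the attractor (rank 1); the other successor 3 is not.

7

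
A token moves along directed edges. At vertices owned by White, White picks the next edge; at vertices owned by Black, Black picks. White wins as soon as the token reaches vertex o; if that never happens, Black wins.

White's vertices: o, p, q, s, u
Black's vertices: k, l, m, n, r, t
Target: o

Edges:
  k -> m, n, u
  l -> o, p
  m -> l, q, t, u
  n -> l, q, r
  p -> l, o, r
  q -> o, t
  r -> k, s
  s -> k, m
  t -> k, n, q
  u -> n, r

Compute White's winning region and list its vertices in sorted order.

l, o, p, q

A0 = {o}
A1: add {p, q} — p (White) has p→o; q (White) has q→o.
A2: add {l} — l (Black): all of {o, p} already in.
A3 = A2; e.g. k (Black) can still go to m. Fixed point.
White's winning region = {l, o, p, q}.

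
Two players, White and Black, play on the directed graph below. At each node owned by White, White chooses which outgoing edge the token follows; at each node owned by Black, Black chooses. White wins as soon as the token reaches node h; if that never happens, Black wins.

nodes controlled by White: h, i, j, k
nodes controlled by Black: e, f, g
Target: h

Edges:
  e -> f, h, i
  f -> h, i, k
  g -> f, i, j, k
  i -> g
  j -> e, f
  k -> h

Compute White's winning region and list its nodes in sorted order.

A0 = {h}
A1: add {k} — k (White) has k→h.
A2 = A1; e.g. e (Black) can still go to f. Fixed point.
White's winning region = {h, k}.

h, k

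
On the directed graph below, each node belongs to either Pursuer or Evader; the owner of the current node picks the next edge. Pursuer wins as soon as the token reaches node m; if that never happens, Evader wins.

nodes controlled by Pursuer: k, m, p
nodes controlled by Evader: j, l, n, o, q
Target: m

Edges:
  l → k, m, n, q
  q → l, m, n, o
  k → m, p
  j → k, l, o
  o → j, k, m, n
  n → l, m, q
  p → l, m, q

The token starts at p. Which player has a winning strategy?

A0 = {m}
A1: add {k, p} — k (Pursuer) has k→m; p (Pursuer) has p→m.
A2 = A1; e.g. j (Evader) can still go to l. Fixed point.
p ∈ A1, so Pursuer can force the target.

Pursuer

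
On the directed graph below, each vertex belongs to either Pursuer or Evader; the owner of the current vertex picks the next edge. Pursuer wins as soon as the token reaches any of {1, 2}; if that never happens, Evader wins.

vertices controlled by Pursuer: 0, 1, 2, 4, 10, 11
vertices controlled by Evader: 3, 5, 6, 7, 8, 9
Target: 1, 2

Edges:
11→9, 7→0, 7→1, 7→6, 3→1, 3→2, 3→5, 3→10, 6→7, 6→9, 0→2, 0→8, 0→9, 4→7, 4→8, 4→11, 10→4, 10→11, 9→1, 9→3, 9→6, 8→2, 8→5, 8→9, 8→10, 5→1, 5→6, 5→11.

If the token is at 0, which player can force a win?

Pursuer

A0 = {1, 2}
A1: add {0} — 0 (Pursuer) has 0→2.
A2 = A1; e.g. 3 (Evader) can still go to 5. Fixed point.
0 ∈ A1, so Pursuer can force the target.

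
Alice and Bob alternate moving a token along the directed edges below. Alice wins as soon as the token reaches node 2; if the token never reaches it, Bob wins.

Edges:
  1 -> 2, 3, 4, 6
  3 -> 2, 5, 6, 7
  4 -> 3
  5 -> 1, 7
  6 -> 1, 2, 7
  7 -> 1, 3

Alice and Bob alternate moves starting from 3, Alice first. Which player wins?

Alice

Track states (vertex, player-to-move).
A0 = {(2,Alice), (2,Bob)}
A1: add {(1,Alice), (3,Alice), (6,Alice)}.
(3,Alice) ∈ A1 ⇒ Alice forces the target.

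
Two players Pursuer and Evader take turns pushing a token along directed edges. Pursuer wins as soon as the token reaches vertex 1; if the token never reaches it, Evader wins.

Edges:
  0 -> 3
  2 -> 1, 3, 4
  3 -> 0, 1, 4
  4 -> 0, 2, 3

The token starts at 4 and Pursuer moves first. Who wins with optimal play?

Pursuer

Track states (vertex, player-to-move).
A0 = {(1,Pursuer), (1,Evader)}
A1: add {(2,Pursuer), (3,Pursuer)}.
A2: add {(0,Evader)}.
A3: add {(4,Pursuer)}.
(4,Pursuer) ∈ A3 ⇒ Pursuer forces the target.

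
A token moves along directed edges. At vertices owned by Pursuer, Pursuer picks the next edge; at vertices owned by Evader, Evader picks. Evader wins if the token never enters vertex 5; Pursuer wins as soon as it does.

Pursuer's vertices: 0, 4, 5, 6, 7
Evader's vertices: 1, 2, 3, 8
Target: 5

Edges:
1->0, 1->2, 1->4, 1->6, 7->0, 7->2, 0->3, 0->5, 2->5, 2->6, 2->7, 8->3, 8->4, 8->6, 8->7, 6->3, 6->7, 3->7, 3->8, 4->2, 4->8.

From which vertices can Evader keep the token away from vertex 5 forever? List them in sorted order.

3, 8

A0 = {5}
A1: add {0} — 0 (Pursuer) has 0→5.
A2: add {7} — 7 (Pursuer) has 7→0.
A3: add {6} — 6 (Pursuer) has 6→7.
A4: add {2} — 2 (Evader): all of {5, 6, 7} already in.
A5: add {4} — 4 (Pursuer) has 4→2.
A6: add {1} — 1 (Evader): all of {0, 2, 4, 6} already in.
A7 = A6; e.g. 3 (Evader) can still go to 8. Fixed point.
Pursuer's attractor = {0, 1, 2, 4, 5, 6, 7}; Evader avoids the target exactly from the complement.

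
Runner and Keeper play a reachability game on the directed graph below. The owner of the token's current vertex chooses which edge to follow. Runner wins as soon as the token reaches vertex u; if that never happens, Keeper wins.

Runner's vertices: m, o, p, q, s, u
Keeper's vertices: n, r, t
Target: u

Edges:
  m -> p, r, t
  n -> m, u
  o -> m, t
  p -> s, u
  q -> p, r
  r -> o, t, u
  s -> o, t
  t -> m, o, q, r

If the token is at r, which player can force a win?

A0 = {u}
A1: add {p} — p (Runner) has p→u.
A2: add {m, q} — m (Runner) has m→p; q (Runner) has q→p.
A3: add {n, o} — n (Keeper): all of {m, u} already in; o (Runner) has o→m.
A4: add {s} — s (Runner) has s→o.
A5 = A4; e.g. r (Keeper) can still go to t. Fixed point.
r never enters the attractor, so Keeper can avoid the target forever.

Keeper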